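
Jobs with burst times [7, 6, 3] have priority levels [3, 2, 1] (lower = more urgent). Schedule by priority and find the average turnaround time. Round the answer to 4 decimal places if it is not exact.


Sort by priority (ascending = highest first):
Order: [(1, 3), (2, 6), (3, 7)]
Completion times:
  Priority 1, burst=3, C=3
  Priority 2, burst=6, C=9
  Priority 3, burst=7, C=16
Average turnaround = 28/3 = 9.3333

9.3333


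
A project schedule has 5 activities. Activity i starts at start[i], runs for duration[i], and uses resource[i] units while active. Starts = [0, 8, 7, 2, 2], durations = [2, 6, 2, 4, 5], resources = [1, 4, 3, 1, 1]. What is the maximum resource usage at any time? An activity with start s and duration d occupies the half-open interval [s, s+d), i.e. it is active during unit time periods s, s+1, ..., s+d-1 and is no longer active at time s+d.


Each activity i is active on [start_i, start_i + duration_i).
Compute total resource usage per time slot:
  t=0: active resources = [1], total = 1
  t=1: active resources = [1], total = 1
  t=2: active resources = [1, 1], total = 2
  t=3: active resources = [1, 1], total = 2
  t=4: active resources = [1, 1], total = 2
  t=5: active resources = [1, 1], total = 2
  t=6: active resources = [1], total = 1
  t=7: active resources = [3], total = 3
  t=8: active resources = [4, 3], total = 7
  t=9: active resources = [4], total = 4
  t=10: active resources = [4], total = 4
  t=11: active resources = [4], total = 4
  t=12: active resources = [4], total = 4
  t=13: active resources = [4], total = 4
Peak resource demand = 7

7


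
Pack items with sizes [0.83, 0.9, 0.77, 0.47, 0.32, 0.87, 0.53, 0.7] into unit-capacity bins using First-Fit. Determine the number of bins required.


Place items sequentially using First-Fit:
  Item 0.83 -> new Bin 1
  Item 0.9 -> new Bin 2
  Item 0.77 -> new Bin 3
  Item 0.47 -> new Bin 4
  Item 0.32 -> Bin 4 (now 0.79)
  Item 0.87 -> new Bin 5
  Item 0.53 -> new Bin 6
  Item 0.7 -> new Bin 7
Total bins used = 7

7


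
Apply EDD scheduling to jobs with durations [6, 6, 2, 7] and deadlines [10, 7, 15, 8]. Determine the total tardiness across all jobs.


Sort by due date (EDD order): [(6, 7), (7, 8), (6, 10), (2, 15)]
Compute completion times and tardiness:
  Job 1: p=6, d=7, C=6, tardiness=max(0,6-7)=0
  Job 2: p=7, d=8, C=13, tardiness=max(0,13-8)=5
  Job 3: p=6, d=10, C=19, tardiness=max(0,19-10)=9
  Job 4: p=2, d=15, C=21, tardiness=max(0,21-15)=6
Total tardiness = 20

20


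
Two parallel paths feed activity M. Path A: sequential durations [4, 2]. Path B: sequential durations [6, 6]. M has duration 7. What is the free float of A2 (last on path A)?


ES(A2) = sum of predecessors on chain A = 4
EF(A2) = ES + duration = 4 + 2 = 6
Successor of A2 is M. ES(M) = max(sum(A), sum(B)) = max(6, 12) = 12
Free float = ES(successor) - EF(current) = 12 - 6 = 6

6


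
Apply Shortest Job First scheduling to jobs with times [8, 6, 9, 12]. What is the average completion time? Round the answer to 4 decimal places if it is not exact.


SJF order (ascending): [6, 8, 9, 12]
Completion times:
  Job 1: burst=6, C=6
  Job 2: burst=8, C=14
  Job 3: burst=9, C=23
  Job 4: burst=12, C=35
Average completion = 78/4 = 19.5

19.5


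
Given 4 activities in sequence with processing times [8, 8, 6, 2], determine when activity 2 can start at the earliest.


Activity 2 starts after activities 1 through 1 complete.
Predecessor durations: [8]
ES = 8 = 8

8


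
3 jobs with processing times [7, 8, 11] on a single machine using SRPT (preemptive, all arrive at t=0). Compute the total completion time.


Since all jobs arrive at t=0, SRPT equals SPT ordering.
SPT order: [7, 8, 11]
Completion times:
  Job 1: p=7, C=7
  Job 2: p=8, C=15
  Job 3: p=11, C=26
Total completion time = 7 + 15 + 26 = 48

48


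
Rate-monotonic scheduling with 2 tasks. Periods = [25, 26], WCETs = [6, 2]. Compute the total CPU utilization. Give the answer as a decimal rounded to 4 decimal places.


Compute individual utilizations (exact fractions):
  Task 1: C/T = 6/25 (approx. 0.24)
  Task 2: C/T = 2/26 = 1/13 (approx. 0.0769)
Total utilization U = 6/25 + 1/13 = 103/325
Rounded to 4 decimal places: U = 0.3169
RM (Liu & Layland) bound for 2 tasks = 0.828427; compare with U = 103/325 (approx. 0.316923)
U <= bound, so schedulable by RM sufficient condition.

0.3169


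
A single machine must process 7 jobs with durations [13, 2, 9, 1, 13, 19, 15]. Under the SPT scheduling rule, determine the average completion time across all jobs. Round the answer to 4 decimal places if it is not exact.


Sort jobs by processing time (SPT order): [1, 2, 9, 13, 13, 15, 19]
Compute completion times sequentially:
  Job 1: processing = 1, completes at 1
  Job 2: processing = 2, completes at 3
  Job 3: processing = 9, completes at 12
  Job 4: processing = 13, completes at 25
  Job 5: processing = 13, completes at 38
  Job 6: processing = 15, completes at 53
  Job 7: processing = 19, completes at 72
Sum of completion times = 204
Average completion time = 204/7 = 29.1429

29.1429


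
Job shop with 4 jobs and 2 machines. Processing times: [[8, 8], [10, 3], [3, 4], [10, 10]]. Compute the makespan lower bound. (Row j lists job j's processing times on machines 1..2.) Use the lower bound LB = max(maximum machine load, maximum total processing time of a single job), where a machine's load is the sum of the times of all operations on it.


Machine loads:
  Machine 1: 8 + 10 + 3 + 10 = 31
  Machine 2: 8 + 3 + 4 + 10 = 25
Max machine load = 31
Job totals:
  Job 1: 16
  Job 2: 13
  Job 3: 7
  Job 4: 20
Max job total = 20
Lower bound = max(31, 20) = 31

31


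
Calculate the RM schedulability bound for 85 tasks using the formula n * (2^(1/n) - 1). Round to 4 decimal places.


Compute 2^(1/85) = 1.0081880126
Subtract 1: 1.0081880126 - 1 = 0.0081880126
Multiply by n: 85 * 0.0081880126 = 0.6959810710
Round to 4 dp: 0.6960

0.6960


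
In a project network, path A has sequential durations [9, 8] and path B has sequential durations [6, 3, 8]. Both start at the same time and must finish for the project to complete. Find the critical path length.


Path A total = 9 + 8 = 17
Path B total = 6 + 3 + 8 = 17
Critical path = longest path = max(17, 17) = 17

17


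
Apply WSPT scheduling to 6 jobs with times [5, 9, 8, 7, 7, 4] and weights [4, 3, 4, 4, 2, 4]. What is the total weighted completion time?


Compute p/w ratios and sort ascending (WSPT): [(4, 4), (5, 4), (7, 4), (8, 4), (9, 3), (7, 2)]
Compute weighted completion times:
  Job (p=4,w=4): C=4, w*C=4*4=16
  Job (p=5,w=4): C=9, w*C=4*9=36
  Job (p=7,w=4): C=16, w*C=4*16=64
  Job (p=8,w=4): C=24, w*C=4*24=96
  Job (p=9,w=3): C=33, w*C=3*33=99
  Job (p=7,w=2): C=40, w*C=2*40=80
Total weighted completion time = 391

391


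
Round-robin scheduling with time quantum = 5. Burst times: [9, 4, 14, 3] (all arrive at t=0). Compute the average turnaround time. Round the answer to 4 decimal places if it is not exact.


Time quantum = 5
Execution trace:
  J1 runs 5 units, time = 5
  J2 runs 4 units, time = 9
  J3 runs 5 units, time = 14
  J4 runs 3 units, time = 17
  J1 runs 4 units, time = 21
  J3 runs 5 units, time = 26
  J3 runs 4 units, time = 30
Finish times: [21, 9, 30, 17]
Average turnaround = 77/4 = 19.25

19.25


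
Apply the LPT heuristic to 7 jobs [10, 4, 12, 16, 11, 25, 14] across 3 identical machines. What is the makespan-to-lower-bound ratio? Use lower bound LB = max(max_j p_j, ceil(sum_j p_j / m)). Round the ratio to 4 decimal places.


LPT order: [25, 16, 14, 12, 11, 10, 4]
Machine loads after assignment: [35, 27, 30]
LPT makespan = 35
Lower bound = max(max_job, ceil(total/3)) = max(25, 31) = 31
Ratio = 35 / 31 = 1.129

1.129


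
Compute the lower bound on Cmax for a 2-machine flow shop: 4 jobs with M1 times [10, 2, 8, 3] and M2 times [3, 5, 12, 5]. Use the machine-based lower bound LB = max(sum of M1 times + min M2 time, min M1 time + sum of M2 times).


LB1 = sum(M1 times) + min(M2 times) = 23 + 3 = 26
LB2 = min(M1 times) + sum(M2 times) = 2 + 25 = 27
Lower bound = max(LB1, LB2) = max(26, 27) = 27

27


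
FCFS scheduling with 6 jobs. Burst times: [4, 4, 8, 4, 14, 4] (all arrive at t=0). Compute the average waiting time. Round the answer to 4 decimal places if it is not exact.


FCFS order (as given): [4, 4, 8, 4, 14, 4]
Waiting times:
  Job 1: wait = 0
  Job 2: wait = 4
  Job 3: wait = 8
  Job 4: wait = 16
  Job 5: wait = 20
  Job 6: wait = 34
Sum of waiting times = 82
Average waiting time = 82/6 = 13.6667

13.6667


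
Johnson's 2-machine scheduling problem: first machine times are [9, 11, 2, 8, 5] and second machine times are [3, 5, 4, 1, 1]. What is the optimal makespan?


Apply Johnson's rule:
  Group 1 (a <= b): [(3, 2, 4)]
  Group 2 (a > b): [(2, 11, 5), (1, 9, 3), (4, 8, 1), (5, 5, 1)]
Optimal job order: [3, 2, 1, 4, 5]
Schedule:
  Job 3: M1 done at 2, M2 done at 6
  Job 2: M1 done at 13, M2 done at 18
  Job 1: M1 done at 22, M2 done at 25
  Job 4: M1 done at 30, M2 done at 31
  Job 5: M1 done at 35, M2 done at 36
Makespan = 36

36


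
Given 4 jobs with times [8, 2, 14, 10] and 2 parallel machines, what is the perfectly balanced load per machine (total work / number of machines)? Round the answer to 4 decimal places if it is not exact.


Total processing time = 8 + 2 + 14 + 10 = 34
Number of machines = 2
Ideal balanced load = 34 / 2 = 17.0

17.0


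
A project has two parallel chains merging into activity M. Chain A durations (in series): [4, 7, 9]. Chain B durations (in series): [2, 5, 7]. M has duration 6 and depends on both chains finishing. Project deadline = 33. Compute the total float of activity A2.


Forward pass: ES(A2) = sum of predecessors on chain A = 4
EF = ES + duration = 4 + 7 = 11
Backward pass: LF(M) = deadline = 33; LS(M) = 33 - 6 = 27
LF(A2) = LS(M) - sum(successors on chain A) = 27 - 9 = 18
LS = LF - duration = 18 - 7 = 11
Total float = LS - ES = 11 - 4 = 7

7


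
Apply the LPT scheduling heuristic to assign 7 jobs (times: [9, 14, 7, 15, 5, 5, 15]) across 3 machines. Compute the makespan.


Sort jobs in decreasing order (LPT): [15, 15, 14, 9, 7, 5, 5]
Assign each job to the least loaded machine:
  Machine 1: jobs [15, 7], load = 22
  Machine 2: jobs [15, 5, 5], load = 25
  Machine 3: jobs [14, 9], load = 23
Makespan = max load = 25

25


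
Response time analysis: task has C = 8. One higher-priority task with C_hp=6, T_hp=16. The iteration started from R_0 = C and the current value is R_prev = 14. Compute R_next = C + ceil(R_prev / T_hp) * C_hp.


R_next = C + ceil(R_prev / T_hp) * C_hp
ceil(14 / 16) = ceil(0.875) = 1
Interference = 1 * 6 = 6
R_next = 8 + 6 = 14
R_next = R_prev, so the iteration has converged (response time = 14).

14


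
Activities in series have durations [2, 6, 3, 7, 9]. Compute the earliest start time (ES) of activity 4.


Activity 4 starts after activities 1 through 3 complete.
Predecessor durations: [2, 6, 3]
ES = 2 + 6 + 3 = 11

11


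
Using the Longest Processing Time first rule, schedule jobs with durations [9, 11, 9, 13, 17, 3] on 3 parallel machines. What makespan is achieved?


Sort jobs in decreasing order (LPT): [17, 13, 11, 9, 9, 3]
Assign each job to the least loaded machine:
  Machine 1: jobs [17, 3], load = 20
  Machine 2: jobs [13, 9], load = 22
  Machine 3: jobs [11, 9], load = 20
Makespan = max load = 22

22


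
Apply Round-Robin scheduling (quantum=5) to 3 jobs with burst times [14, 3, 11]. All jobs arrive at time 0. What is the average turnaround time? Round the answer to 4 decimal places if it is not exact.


Time quantum = 5
Execution trace:
  J1 runs 5 units, time = 5
  J2 runs 3 units, time = 8
  J3 runs 5 units, time = 13
  J1 runs 5 units, time = 18
  J3 runs 5 units, time = 23
  J1 runs 4 units, time = 27
  J3 runs 1 units, time = 28
Finish times: [27, 8, 28]
Average turnaround = 63/3 = 21.0

21.0


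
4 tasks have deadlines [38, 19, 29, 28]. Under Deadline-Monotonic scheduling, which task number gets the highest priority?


Sort tasks by relative deadline (ascending):
  Task 2: deadline = 19
  Task 4: deadline = 28
  Task 3: deadline = 29
  Task 1: deadline = 38
Priority order (highest first): [2, 4, 3, 1]
Highest priority task = 2

2


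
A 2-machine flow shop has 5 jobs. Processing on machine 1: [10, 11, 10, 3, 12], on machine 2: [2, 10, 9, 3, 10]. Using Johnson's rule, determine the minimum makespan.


Apply Johnson's rule:
  Group 1 (a <= b): [(4, 3, 3)]
  Group 2 (a > b): [(2, 11, 10), (5, 12, 10), (3, 10, 9), (1, 10, 2)]
Optimal job order: [4, 2, 5, 3, 1]
Schedule:
  Job 4: M1 done at 3, M2 done at 6
  Job 2: M1 done at 14, M2 done at 24
  Job 5: M1 done at 26, M2 done at 36
  Job 3: M1 done at 36, M2 done at 45
  Job 1: M1 done at 46, M2 done at 48
Makespan = 48

48


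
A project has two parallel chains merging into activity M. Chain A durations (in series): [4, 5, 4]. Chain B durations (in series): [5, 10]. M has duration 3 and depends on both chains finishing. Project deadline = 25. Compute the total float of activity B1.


Forward pass: ES(B1) = sum of predecessors on chain B = 0
EF = ES + duration = 0 + 5 = 5
Backward pass: LF(M) = deadline = 25; LS(M) = 25 - 3 = 22
LF(B1) = LS(M) - sum(successors on chain B) = 22 - 10 = 12
LS = LF - duration = 12 - 5 = 7
Total float = LS - ES = 7 - 0 = 7

7


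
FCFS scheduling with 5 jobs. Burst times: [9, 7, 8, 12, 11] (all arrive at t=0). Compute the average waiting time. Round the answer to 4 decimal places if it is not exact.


FCFS order (as given): [9, 7, 8, 12, 11]
Waiting times:
  Job 1: wait = 0
  Job 2: wait = 9
  Job 3: wait = 16
  Job 4: wait = 24
  Job 5: wait = 36
Sum of waiting times = 85
Average waiting time = 85/5 = 17.0

17.0


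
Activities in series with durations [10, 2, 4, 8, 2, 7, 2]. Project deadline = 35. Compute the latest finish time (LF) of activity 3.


LF(activity 3) = deadline - sum of successor durations
Successors: activities 4 through 7 with durations [8, 2, 7, 2]
Sum of successor durations = 19
LF = 35 - 19 = 16

16


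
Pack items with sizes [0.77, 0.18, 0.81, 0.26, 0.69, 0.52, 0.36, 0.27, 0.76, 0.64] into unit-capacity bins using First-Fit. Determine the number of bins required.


Place items sequentially using First-Fit:
  Item 0.77 -> new Bin 1
  Item 0.18 -> Bin 1 (now 0.95)
  Item 0.81 -> new Bin 2
  Item 0.26 -> new Bin 3
  Item 0.69 -> Bin 3 (now 0.95)
  Item 0.52 -> new Bin 4
  Item 0.36 -> Bin 4 (now 0.88)
  Item 0.27 -> new Bin 5
  Item 0.76 -> new Bin 6
  Item 0.64 -> Bin 5 (now 0.91)
Total bins used = 6

6


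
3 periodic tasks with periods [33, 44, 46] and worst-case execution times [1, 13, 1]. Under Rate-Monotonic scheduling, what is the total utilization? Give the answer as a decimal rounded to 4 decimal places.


Compute individual utilizations (exact fractions):
  Task 1: C/T = 1/33 (approx. 0.0303)
  Task 2: C/T = 13/44 (approx. 0.2955)
  Task 3: C/T = 1/46 (approx. 0.0217)
Total utilization U = 1/33 + 13/44 + 1/46 = 1055/3036
Rounded to 4 decimal places: U = 0.3475
RM (Liu & Layland) bound for 3 tasks = 0.779763; compare with U = 1055/3036 (approx. 0.347497)
U <= bound, so schedulable by RM sufficient condition.

0.3475


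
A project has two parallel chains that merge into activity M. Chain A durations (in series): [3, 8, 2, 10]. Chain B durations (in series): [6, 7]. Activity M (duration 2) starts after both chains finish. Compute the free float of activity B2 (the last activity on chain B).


ES(B2) = sum of predecessors on chain B = 6
EF(B2) = ES + duration = 6 + 7 = 13
Successor of B2 is M. ES(M) = max(sum(A), sum(B)) = max(23, 13) = 23
Free float = ES(successor) - EF(current) = 23 - 13 = 10

10


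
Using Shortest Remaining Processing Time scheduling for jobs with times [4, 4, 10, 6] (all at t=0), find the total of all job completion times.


Since all jobs arrive at t=0, SRPT equals SPT ordering.
SPT order: [4, 4, 6, 10]
Completion times:
  Job 1: p=4, C=4
  Job 2: p=4, C=8
  Job 3: p=6, C=14
  Job 4: p=10, C=24
Total completion time = 4 + 8 + 14 + 24 = 50

50


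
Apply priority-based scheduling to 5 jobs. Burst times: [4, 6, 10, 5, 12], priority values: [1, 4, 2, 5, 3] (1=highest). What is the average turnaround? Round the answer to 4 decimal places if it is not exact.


Sort by priority (ascending = highest first):
Order: [(1, 4), (2, 10), (3, 12), (4, 6), (5, 5)]
Completion times:
  Priority 1, burst=4, C=4
  Priority 2, burst=10, C=14
  Priority 3, burst=12, C=26
  Priority 4, burst=6, C=32
  Priority 5, burst=5, C=37
Average turnaround = 113/5 = 22.6

22.6


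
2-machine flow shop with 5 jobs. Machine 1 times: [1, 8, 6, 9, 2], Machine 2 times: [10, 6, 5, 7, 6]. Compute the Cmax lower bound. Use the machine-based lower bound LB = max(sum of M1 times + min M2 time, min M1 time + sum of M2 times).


LB1 = sum(M1 times) + min(M2 times) = 26 + 5 = 31
LB2 = min(M1 times) + sum(M2 times) = 1 + 34 = 35
Lower bound = max(LB1, LB2) = max(31, 35) = 35

35


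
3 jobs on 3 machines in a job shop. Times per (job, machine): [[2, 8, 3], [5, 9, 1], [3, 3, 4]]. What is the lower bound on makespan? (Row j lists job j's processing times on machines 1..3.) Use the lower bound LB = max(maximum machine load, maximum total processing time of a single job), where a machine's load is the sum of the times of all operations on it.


Machine loads:
  Machine 1: 2 + 5 + 3 = 10
  Machine 2: 8 + 9 + 3 = 20
  Machine 3: 3 + 1 + 4 = 8
Max machine load = 20
Job totals:
  Job 1: 13
  Job 2: 15
  Job 3: 10
Max job total = 15
Lower bound = max(20, 15) = 20

20


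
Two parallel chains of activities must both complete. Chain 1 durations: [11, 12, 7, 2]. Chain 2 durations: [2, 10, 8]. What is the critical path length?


Path A total = 11 + 12 + 7 + 2 = 32
Path B total = 2 + 10 + 8 = 20
Critical path = longest path = max(32, 20) = 32

32


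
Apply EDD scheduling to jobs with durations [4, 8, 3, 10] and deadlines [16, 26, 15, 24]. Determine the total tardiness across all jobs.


Sort by due date (EDD order): [(3, 15), (4, 16), (10, 24), (8, 26)]
Compute completion times and tardiness:
  Job 1: p=3, d=15, C=3, tardiness=max(0,3-15)=0
  Job 2: p=4, d=16, C=7, tardiness=max(0,7-16)=0
  Job 3: p=10, d=24, C=17, tardiness=max(0,17-24)=0
  Job 4: p=8, d=26, C=25, tardiness=max(0,25-26)=0
Total tardiness = 0

0


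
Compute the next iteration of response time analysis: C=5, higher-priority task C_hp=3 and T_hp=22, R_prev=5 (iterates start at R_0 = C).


R_next = C + ceil(R_prev / T_hp) * C_hp
ceil(5 / 22) = ceil(0.2273) = 1
Interference = 1 * 3 = 3
R_next = 5 + 3 = 8

8


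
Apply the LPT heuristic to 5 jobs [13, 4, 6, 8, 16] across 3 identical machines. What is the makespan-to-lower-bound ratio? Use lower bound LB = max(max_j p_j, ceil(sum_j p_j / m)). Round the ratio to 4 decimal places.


LPT order: [16, 13, 8, 6, 4]
Machine loads after assignment: [16, 17, 14]
LPT makespan = 17
Lower bound = max(max_job, ceil(total/3)) = max(16, 16) = 16
Ratio = 17 / 16 = 1.0625

1.0625


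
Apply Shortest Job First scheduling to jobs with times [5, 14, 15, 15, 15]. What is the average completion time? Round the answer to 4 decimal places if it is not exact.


SJF order (ascending): [5, 14, 15, 15, 15]
Completion times:
  Job 1: burst=5, C=5
  Job 2: burst=14, C=19
  Job 3: burst=15, C=34
  Job 4: burst=15, C=49
  Job 5: burst=15, C=64
Average completion = 171/5 = 34.2

34.2


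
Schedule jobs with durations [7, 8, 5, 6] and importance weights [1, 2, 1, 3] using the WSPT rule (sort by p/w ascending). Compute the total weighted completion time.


Compute p/w ratios and sort ascending (WSPT): [(6, 3), (8, 2), (5, 1), (7, 1)]
Compute weighted completion times:
  Job (p=6,w=3): C=6, w*C=3*6=18
  Job (p=8,w=2): C=14, w*C=2*14=28
  Job (p=5,w=1): C=19, w*C=1*19=19
  Job (p=7,w=1): C=26, w*C=1*26=26
Total weighted completion time = 91

91


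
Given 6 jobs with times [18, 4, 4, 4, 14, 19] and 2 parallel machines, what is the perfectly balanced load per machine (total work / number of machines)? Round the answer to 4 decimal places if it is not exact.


Total processing time = 18 + 4 + 4 + 4 + 14 + 19 = 63
Number of machines = 2
Ideal balanced load = 63 / 2 = 31.5

31.5


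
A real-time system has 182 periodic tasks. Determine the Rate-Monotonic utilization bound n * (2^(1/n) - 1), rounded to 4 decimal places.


Compute 2^(1/182) = 1.0038157625
Subtract 1: 1.0038157625 - 1 = 0.0038157625
Multiply by n: 182 * 0.0038157625 = 0.6944687750
Round to 4 dp: 0.6945

0.6945


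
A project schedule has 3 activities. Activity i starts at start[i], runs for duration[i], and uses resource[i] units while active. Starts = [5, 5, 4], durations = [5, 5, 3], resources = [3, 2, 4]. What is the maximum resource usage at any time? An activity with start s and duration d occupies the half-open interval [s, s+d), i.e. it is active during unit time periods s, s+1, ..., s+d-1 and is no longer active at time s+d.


Each activity i is active on [start_i, start_i + duration_i).
Compute total resource usage per time slot:
  t=0: active resources = [], total = 0
  t=1: active resources = [], total = 0
  t=2: active resources = [], total = 0
  t=3: active resources = [], total = 0
  t=4: active resources = [4], total = 4
  t=5: active resources = [3, 2, 4], total = 9
  t=6: active resources = [3, 2, 4], total = 9
  t=7: active resources = [3, 2], total = 5
  t=8: active resources = [3, 2], total = 5
  t=9: active resources = [3, 2], total = 5
Peak resource demand = 9

9


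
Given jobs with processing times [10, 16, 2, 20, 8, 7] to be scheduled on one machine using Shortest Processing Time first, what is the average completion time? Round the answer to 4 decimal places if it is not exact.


Sort jobs by processing time (SPT order): [2, 7, 8, 10, 16, 20]
Compute completion times sequentially:
  Job 1: processing = 2, completes at 2
  Job 2: processing = 7, completes at 9
  Job 3: processing = 8, completes at 17
  Job 4: processing = 10, completes at 27
  Job 5: processing = 16, completes at 43
  Job 6: processing = 20, completes at 63
Sum of completion times = 161
Average completion time = 161/6 = 26.8333

26.8333


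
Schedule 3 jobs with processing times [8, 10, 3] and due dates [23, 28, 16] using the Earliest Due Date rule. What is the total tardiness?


Sort by due date (EDD order): [(3, 16), (8, 23), (10, 28)]
Compute completion times and tardiness:
  Job 1: p=3, d=16, C=3, tardiness=max(0,3-16)=0
  Job 2: p=8, d=23, C=11, tardiness=max(0,11-23)=0
  Job 3: p=10, d=28, C=21, tardiness=max(0,21-28)=0
Total tardiness = 0

0


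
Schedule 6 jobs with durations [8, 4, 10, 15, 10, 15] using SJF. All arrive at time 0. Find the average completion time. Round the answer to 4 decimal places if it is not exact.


SJF order (ascending): [4, 8, 10, 10, 15, 15]
Completion times:
  Job 1: burst=4, C=4
  Job 2: burst=8, C=12
  Job 3: burst=10, C=22
  Job 4: burst=10, C=32
  Job 5: burst=15, C=47
  Job 6: burst=15, C=62
Average completion = 179/6 = 29.8333

29.8333


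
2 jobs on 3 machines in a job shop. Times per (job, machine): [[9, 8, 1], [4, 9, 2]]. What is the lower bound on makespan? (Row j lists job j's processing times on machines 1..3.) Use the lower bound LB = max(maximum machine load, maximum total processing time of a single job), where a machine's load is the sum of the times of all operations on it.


Machine loads:
  Machine 1: 9 + 4 = 13
  Machine 2: 8 + 9 = 17
  Machine 3: 1 + 2 = 3
Max machine load = 17
Job totals:
  Job 1: 18
  Job 2: 15
Max job total = 18
Lower bound = max(17, 18) = 18

18


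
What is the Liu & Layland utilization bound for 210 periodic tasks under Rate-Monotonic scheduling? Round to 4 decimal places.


Compute 2^(1/210) = 1.0033061542
Subtract 1: 1.0033061542 - 1 = 0.0033061542
Multiply by n: 210 * 0.0033061542 = 0.6942923820
Round to 4 dp: 0.6943

0.6943


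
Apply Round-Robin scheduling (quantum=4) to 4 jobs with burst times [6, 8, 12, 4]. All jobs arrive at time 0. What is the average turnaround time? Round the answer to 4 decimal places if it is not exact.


Time quantum = 4
Execution trace:
  J1 runs 4 units, time = 4
  J2 runs 4 units, time = 8
  J3 runs 4 units, time = 12
  J4 runs 4 units, time = 16
  J1 runs 2 units, time = 18
  J2 runs 4 units, time = 22
  J3 runs 4 units, time = 26
  J3 runs 4 units, time = 30
Finish times: [18, 22, 30, 16]
Average turnaround = 86/4 = 21.5

21.5


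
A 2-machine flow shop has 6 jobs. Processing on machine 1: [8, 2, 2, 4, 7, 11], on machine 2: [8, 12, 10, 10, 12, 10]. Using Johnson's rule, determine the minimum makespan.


Apply Johnson's rule:
  Group 1 (a <= b): [(2, 2, 12), (3, 2, 10), (4, 4, 10), (5, 7, 12), (1, 8, 8)]
  Group 2 (a > b): [(6, 11, 10)]
Optimal job order: [2, 3, 4, 5, 1, 6]
Schedule:
  Job 2: M1 done at 2, M2 done at 14
  Job 3: M1 done at 4, M2 done at 24
  Job 4: M1 done at 8, M2 done at 34
  Job 5: M1 done at 15, M2 done at 46
  Job 1: M1 done at 23, M2 done at 54
  Job 6: M1 done at 34, M2 done at 64
Makespan = 64

64


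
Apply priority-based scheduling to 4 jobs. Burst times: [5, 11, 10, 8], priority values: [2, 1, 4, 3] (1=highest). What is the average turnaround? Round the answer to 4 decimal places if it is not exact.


Sort by priority (ascending = highest first):
Order: [(1, 11), (2, 5), (3, 8), (4, 10)]
Completion times:
  Priority 1, burst=11, C=11
  Priority 2, burst=5, C=16
  Priority 3, burst=8, C=24
  Priority 4, burst=10, C=34
Average turnaround = 85/4 = 21.25

21.25


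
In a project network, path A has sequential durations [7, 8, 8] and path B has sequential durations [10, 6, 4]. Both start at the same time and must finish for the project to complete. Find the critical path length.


Path A total = 7 + 8 + 8 = 23
Path B total = 10 + 6 + 4 = 20
Critical path = longest path = max(23, 20) = 23

23


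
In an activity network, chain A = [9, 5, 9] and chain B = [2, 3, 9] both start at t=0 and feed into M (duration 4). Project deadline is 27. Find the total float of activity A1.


Forward pass: ES(A1) = sum of predecessors on chain A = 0
EF = ES + duration = 0 + 9 = 9
Backward pass: LF(M) = deadline = 27; LS(M) = 27 - 4 = 23
LF(A1) = LS(M) - sum(successors on chain A) = 23 - 14 = 9
LS = LF - duration = 9 - 9 = 0
Total float = LS - ES = 0 - 0 = 0

0


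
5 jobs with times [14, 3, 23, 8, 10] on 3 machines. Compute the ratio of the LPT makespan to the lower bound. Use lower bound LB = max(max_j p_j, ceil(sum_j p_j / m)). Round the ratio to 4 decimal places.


LPT order: [23, 14, 10, 8, 3]
Machine loads after assignment: [23, 17, 18]
LPT makespan = 23
Lower bound = max(max_job, ceil(total/3)) = max(23, 20) = 23
Ratio = 23 / 23 = 1.0

1.0


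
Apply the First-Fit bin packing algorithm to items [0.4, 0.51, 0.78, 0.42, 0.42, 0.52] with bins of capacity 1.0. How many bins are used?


Place items sequentially using First-Fit:
  Item 0.4 -> new Bin 1
  Item 0.51 -> Bin 1 (now 0.91)
  Item 0.78 -> new Bin 2
  Item 0.42 -> new Bin 3
  Item 0.42 -> Bin 3 (now 0.84)
  Item 0.52 -> new Bin 4
Total bins used = 4

4


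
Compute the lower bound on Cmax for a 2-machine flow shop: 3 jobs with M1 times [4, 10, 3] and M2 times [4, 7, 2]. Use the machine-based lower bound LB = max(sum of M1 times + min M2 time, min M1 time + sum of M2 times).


LB1 = sum(M1 times) + min(M2 times) = 17 + 2 = 19
LB2 = min(M1 times) + sum(M2 times) = 3 + 13 = 16
Lower bound = max(LB1, LB2) = max(19, 16) = 19

19


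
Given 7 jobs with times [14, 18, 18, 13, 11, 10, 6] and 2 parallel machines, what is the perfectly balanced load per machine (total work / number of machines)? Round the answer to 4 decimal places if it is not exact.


Total processing time = 14 + 18 + 18 + 13 + 11 + 10 + 6 = 90
Number of machines = 2
Ideal balanced load = 90 / 2 = 45.0

45.0


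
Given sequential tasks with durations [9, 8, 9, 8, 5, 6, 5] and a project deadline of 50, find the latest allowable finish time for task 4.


LF(activity 4) = deadline - sum of successor durations
Successors: activities 5 through 7 with durations [5, 6, 5]
Sum of successor durations = 16
LF = 50 - 16 = 34

34


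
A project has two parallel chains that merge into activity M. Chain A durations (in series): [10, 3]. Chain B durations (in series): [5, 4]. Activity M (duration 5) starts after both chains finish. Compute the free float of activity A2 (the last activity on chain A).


ES(A2) = sum of predecessors on chain A = 10
EF(A2) = ES + duration = 10 + 3 = 13
Successor of A2 is M. ES(M) = max(sum(A), sum(B)) = max(13, 9) = 13
Free float = ES(successor) - EF(current) = 13 - 13 = 0

0


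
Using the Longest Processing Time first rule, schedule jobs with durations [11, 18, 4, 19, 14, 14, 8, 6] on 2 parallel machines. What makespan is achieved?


Sort jobs in decreasing order (LPT): [19, 18, 14, 14, 11, 8, 6, 4]
Assign each job to the least loaded machine:
  Machine 1: jobs [19, 14, 8, 6], load = 47
  Machine 2: jobs [18, 14, 11, 4], load = 47
Makespan = max load = 47

47


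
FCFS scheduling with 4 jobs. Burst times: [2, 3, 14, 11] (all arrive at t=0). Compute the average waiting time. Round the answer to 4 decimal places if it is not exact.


FCFS order (as given): [2, 3, 14, 11]
Waiting times:
  Job 1: wait = 0
  Job 2: wait = 2
  Job 3: wait = 5
  Job 4: wait = 19
Sum of waiting times = 26
Average waiting time = 26/4 = 6.5

6.5


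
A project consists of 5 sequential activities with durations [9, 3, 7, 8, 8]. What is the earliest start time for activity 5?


Activity 5 starts after activities 1 through 4 complete.
Predecessor durations: [9, 3, 7, 8]
ES = 9 + 3 + 7 + 8 = 27

27


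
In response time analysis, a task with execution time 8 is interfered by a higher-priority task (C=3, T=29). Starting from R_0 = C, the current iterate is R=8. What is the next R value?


R_next = C + ceil(R_prev / T_hp) * C_hp
ceil(8 / 29) = ceil(0.2759) = 1
Interference = 1 * 3 = 3
R_next = 8 + 3 = 11

11


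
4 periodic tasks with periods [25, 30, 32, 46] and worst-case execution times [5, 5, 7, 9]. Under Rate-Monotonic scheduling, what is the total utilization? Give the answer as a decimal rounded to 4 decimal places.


Compute individual utilizations (exact fractions):
  Task 1: C/T = 5/25 = 1/5 (approx. 0.2)
  Task 2: C/T = 5/30 = 1/6 (approx. 0.1667)
  Task 3: C/T = 7/32 (approx. 0.2188)
  Task 4: C/T = 9/46 (approx. 0.1957)
Total utilization U = 1/5 + 1/6 + 7/32 + 9/46 = 8623/11040
Rounded to 4 decimal places: U = 0.7811
RM (Liu & Layland) bound for 4 tasks = 0.756828; compare with U = 8623/11040 (approx. 0.781069)
bound < U <= 1, so the RM sufficient condition is not met (inconclusive; an exact test such as response-time analysis is needed).

0.7811


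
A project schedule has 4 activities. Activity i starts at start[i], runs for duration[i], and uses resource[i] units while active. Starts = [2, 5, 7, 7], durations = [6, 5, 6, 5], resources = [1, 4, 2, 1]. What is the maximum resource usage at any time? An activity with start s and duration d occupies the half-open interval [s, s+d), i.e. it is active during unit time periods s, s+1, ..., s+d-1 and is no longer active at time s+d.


Each activity i is active on [start_i, start_i + duration_i).
Compute total resource usage per time slot:
  t=0: active resources = [], total = 0
  t=1: active resources = [], total = 0
  t=2: active resources = [1], total = 1
  t=3: active resources = [1], total = 1
  t=4: active resources = [1], total = 1
  t=5: active resources = [1, 4], total = 5
  t=6: active resources = [1, 4], total = 5
  t=7: active resources = [1, 4, 2, 1], total = 8
  t=8: active resources = [4, 2, 1], total = 7
  t=9: active resources = [4, 2, 1], total = 7
  t=10: active resources = [2, 1], total = 3
  t=11: active resources = [2, 1], total = 3
  t=12: active resources = [2], total = 2
Peak resource demand = 8

8


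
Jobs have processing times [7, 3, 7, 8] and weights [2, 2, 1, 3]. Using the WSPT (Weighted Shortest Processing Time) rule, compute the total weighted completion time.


Compute p/w ratios and sort ascending (WSPT): [(3, 2), (8, 3), (7, 2), (7, 1)]
Compute weighted completion times:
  Job (p=3,w=2): C=3, w*C=2*3=6
  Job (p=8,w=3): C=11, w*C=3*11=33
  Job (p=7,w=2): C=18, w*C=2*18=36
  Job (p=7,w=1): C=25, w*C=1*25=25
Total weighted completion time = 100

100


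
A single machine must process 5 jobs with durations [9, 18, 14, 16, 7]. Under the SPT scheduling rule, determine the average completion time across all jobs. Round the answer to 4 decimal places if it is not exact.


Sort jobs by processing time (SPT order): [7, 9, 14, 16, 18]
Compute completion times sequentially:
  Job 1: processing = 7, completes at 7
  Job 2: processing = 9, completes at 16
  Job 3: processing = 14, completes at 30
  Job 4: processing = 16, completes at 46
  Job 5: processing = 18, completes at 64
Sum of completion times = 163
Average completion time = 163/5 = 32.6

32.6


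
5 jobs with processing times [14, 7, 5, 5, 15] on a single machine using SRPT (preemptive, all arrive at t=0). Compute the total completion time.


Since all jobs arrive at t=0, SRPT equals SPT ordering.
SPT order: [5, 5, 7, 14, 15]
Completion times:
  Job 1: p=5, C=5
  Job 2: p=5, C=10
  Job 3: p=7, C=17
  Job 4: p=14, C=31
  Job 5: p=15, C=46
Total completion time = 5 + 10 + 17 + 31 + 46 = 109

109


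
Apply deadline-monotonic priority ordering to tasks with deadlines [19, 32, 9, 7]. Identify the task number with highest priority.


Sort tasks by relative deadline (ascending):
  Task 4: deadline = 7
  Task 3: deadline = 9
  Task 1: deadline = 19
  Task 2: deadline = 32
Priority order (highest first): [4, 3, 1, 2]
Highest priority task = 4

4


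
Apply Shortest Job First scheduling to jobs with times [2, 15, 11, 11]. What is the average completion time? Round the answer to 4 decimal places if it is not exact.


SJF order (ascending): [2, 11, 11, 15]
Completion times:
  Job 1: burst=2, C=2
  Job 2: burst=11, C=13
  Job 3: burst=11, C=24
  Job 4: burst=15, C=39
Average completion = 78/4 = 19.5

19.5


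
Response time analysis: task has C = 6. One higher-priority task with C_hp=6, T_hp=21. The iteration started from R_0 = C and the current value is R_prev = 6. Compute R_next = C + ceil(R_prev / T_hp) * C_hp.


R_next = C + ceil(R_prev / T_hp) * C_hp
ceil(6 / 21) = ceil(0.2857) = 1
Interference = 1 * 6 = 6
R_next = 6 + 6 = 12

12


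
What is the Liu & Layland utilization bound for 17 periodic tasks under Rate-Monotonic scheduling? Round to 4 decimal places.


Compute 2^(1/17) = 1.0416160107
Subtract 1: 1.0416160107 - 1 = 0.0416160107
Multiply by n: 17 * 0.0416160107 = 0.7074721819
Round to 4 dp: 0.7075

0.7075


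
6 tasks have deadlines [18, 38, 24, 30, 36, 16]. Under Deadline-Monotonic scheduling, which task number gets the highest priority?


Sort tasks by relative deadline (ascending):
  Task 6: deadline = 16
  Task 1: deadline = 18
  Task 3: deadline = 24
  Task 4: deadline = 30
  Task 5: deadline = 36
  Task 2: deadline = 38
Priority order (highest first): [6, 1, 3, 4, 5, 2]
Highest priority task = 6

6


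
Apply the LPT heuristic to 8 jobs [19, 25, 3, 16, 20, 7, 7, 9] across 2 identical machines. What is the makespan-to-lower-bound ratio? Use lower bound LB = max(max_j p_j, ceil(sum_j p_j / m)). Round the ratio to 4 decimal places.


LPT order: [25, 20, 19, 16, 9, 7, 7, 3]
Machine loads after assignment: [55, 51]
LPT makespan = 55
Lower bound = max(max_job, ceil(total/2)) = max(25, 53) = 53
Ratio = 55 / 53 = 1.0377

1.0377


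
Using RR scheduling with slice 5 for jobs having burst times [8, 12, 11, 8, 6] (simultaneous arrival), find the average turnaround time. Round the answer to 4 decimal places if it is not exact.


Time quantum = 5
Execution trace:
  J1 runs 5 units, time = 5
  J2 runs 5 units, time = 10
  J3 runs 5 units, time = 15
  J4 runs 5 units, time = 20
  J5 runs 5 units, time = 25
  J1 runs 3 units, time = 28
  J2 runs 5 units, time = 33
  J3 runs 5 units, time = 38
  J4 runs 3 units, time = 41
  J5 runs 1 units, time = 42
  J2 runs 2 units, time = 44
  J3 runs 1 units, time = 45
Finish times: [28, 44, 45, 41, 42]
Average turnaround = 200/5 = 40.0

40.0


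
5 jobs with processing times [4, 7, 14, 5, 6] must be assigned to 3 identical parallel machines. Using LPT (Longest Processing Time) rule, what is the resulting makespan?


Sort jobs in decreasing order (LPT): [14, 7, 6, 5, 4]
Assign each job to the least loaded machine:
  Machine 1: jobs [14], load = 14
  Machine 2: jobs [7, 4], load = 11
  Machine 3: jobs [6, 5], load = 11
Makespan = max load = 14

14


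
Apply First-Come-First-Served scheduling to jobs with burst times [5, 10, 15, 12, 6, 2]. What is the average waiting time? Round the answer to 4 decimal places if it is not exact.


FCFS order (as given): [5, 10, 15, 12, 6, 2]
Waiting times:
  Job 1: wait = 0
  Job 2: wait = 5
  Job 3: wait = 15
  Job 4: wait = 30
  Job 5: wait = 42
  Job 6: wait = 48
Sum of waiting times = 140
Average waiting time = 140/6 = 23.3333

23.3333


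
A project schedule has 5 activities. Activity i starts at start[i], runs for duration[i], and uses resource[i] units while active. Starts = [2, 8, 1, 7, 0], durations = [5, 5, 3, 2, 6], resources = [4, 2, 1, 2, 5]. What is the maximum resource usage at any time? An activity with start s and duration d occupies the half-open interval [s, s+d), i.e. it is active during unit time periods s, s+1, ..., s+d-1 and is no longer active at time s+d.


Each activity i is active on [start_i, start_i + duration_i).
Compute total resource usage per time slot:
  t=0: active resources = [5], total = 5
  t=1: active resources = [1, 5], total = 6
  t=2: active resources = [4, 1, 5], total = 10
  t=3: active resources = [4, 1, 5], total = 10
  t=4: active resources = [4, 5], total = 9
  t=5: active resources = [4, 5], total = 9
  t=6: active resources = [4], total = 4
  t=7: active resources = [2], total = 2
  t=8: active resources = [2, 2], total = 4
  t=9: active resources = [2], total = 2
  t=10: active resources = [2], total = 2
  t=11: active resources = [2], total = 2
  t=12: active resources = [2], total = 2
Peak resource demand = 10

10


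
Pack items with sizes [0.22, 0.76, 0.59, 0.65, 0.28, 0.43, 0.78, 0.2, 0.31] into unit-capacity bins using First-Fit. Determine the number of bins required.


Place items sequentially using First-Fit:
  Item 0.22 -> new Bin 1
  Item 0.76 -> Bin 1 (now 0.98)
  Item 0.59 -> new Bin 2
  Item 0.65 -> new Bin 3
  Item 0.28 -> Bin 2 (now 0.87)
  Item 0.43 -> new Bin 4
  Item 0.78 -> new Bin 5
  Item 0.2 -> Bin 3 (now 0.85)
  Item 0.31 -> Bin 4 (now 0.74)
Total bins used = 5

5


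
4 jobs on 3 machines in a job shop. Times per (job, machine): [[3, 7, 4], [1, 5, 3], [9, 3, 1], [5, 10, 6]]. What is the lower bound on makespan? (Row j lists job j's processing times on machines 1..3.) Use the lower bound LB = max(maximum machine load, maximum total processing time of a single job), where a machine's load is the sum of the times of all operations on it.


Machine loads:
  Machine 1: 3 + 1 + 9 + 5 = 18
  Machine 2: 7 + 5 + 3 + 10 = 25
  Machine 3: 4 + 3 + 1 + 6 = 14
Max machine load = 25
Job totals:
  Job 1: 14
  Job 2: 9
  Job 3: 13
  Job 4: 21
Max job total = 21
Lower bound = max(25, 21) = 25

25


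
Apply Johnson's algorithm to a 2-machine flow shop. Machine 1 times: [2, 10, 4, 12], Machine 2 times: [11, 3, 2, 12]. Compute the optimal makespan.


Apply Johnson's rule:
  Group 1 (a <= b): [(1, 2, 11), (4, 12, 12)]
  Group 2 (a > b): [(2, 10, 3), (3, 4, 2)]
Optimal job order: [1, 4, 2, 3]
Schedule:
  Job 1: M1 done at 2, M2 done at 13
  Job 4: M1 done at 14, M2 done at 26
  Job 2: M1 done at 24, M2 done at 29
  Job 3: M1 done at 28, M2 done at 31
Makespan = 31

31


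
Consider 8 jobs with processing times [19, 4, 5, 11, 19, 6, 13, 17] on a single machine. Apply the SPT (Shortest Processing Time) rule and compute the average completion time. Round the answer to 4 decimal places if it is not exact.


Sort jobs by processing time (SPT order): [4, 5, 6, 11, 13, 17, 19, 19]
Compute completion times sequentially:
  Job 1: processing = 4, completes at 4
  Job 2: processing = 5, completes at 9
  Job 3: processing = 6, completes at 15
  Job 4: processing = 11, completes at 26
  Job 5: processing = 13, completes at 39
  Job 6: processing = 17, completes at 56
  Job 7: processing = 19, completes at 75
  Job 8: processing = 19, completes at 94
Sum of completion times = 318
Average completion time = 318/8 = 39.75

39.75
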